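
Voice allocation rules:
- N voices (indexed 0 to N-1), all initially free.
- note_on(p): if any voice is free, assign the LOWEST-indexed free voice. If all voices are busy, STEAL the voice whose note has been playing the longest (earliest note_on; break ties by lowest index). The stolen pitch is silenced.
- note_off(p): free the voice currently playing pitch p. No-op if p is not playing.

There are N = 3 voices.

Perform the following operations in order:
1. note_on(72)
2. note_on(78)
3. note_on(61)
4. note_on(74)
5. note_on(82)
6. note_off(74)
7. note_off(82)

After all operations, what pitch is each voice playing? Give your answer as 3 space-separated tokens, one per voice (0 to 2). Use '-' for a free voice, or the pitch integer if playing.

Op 1: note_on(72): voice 0 is free -> assigned | voices=[72 - -]
Op 2: note_on(78): voice 1 is free -> assigned | voices=[72 78 -]
Op 3: note_on(61): voice 2 is free -> assigned | voices=[72 78 61]
Op 4: note_on(74): all voices busy, STEAL voice 0 (pitch 72, oldest) -> assign | voices=[74 78 61]
Op 5: note_on(82): all voices busy, STEAL voice 1 (pitch 78, oldest) -> assign | voices=[74 82 61]
Op 6: note_off(74): free voice 0 | voices=[- 82 61]
Op 7: note_off(82): free voice 1 | voices=[- - 61]

Answer: - - 61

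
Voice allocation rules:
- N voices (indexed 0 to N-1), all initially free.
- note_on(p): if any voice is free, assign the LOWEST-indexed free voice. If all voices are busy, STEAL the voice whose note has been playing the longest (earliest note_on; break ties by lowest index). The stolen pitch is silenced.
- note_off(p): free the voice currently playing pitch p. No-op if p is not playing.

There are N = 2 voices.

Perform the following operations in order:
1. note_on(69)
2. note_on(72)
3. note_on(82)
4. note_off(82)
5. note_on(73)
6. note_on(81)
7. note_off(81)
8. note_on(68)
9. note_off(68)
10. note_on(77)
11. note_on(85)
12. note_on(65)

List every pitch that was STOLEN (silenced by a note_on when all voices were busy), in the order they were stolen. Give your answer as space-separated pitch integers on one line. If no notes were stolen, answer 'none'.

Op 1: note_on(69): voice 0 is free -> assigned | voices=[69 -]
Op 2: note_on(72): voice 1 is free -> assigned | voices=[69 72]
Op 3: note_on(82): all voices busy, STEAL voice 0 (pitch 69, oldest) -> assign | voices=[82 72]
Op 4: note_off(82): free voice 0 | voices=[- 72]
Op 5: note_on(73): voice 0 is free -> assigned | voices=[73 72]
Op 6: note_on(81): all voices busy, STEAL voice 1 (pitch 72, oldest) -> assign | voices=[73 81]
Op 7: note_off(81): free voice 1 | voices=[73 -]
Op 8: note_on(68): voice 1 is free -> assigned | voices=[73 68]
Op 9: note_off(68): free voice 1 | voices=[73 -]
Op 10: note_on(77): voice 1 is free -> assigned | voices=[73 77]
Op 11: note_on(85): all voices busy, STEAL voice 0 (pitch 73, oldest) -> assign | voices=[85 77]
Op 12: note_on(65): all voices busy, STEAL voice 1 (pitch 77, oldest) -> assign | voices=[85 65]

Answer: 69 72 73 77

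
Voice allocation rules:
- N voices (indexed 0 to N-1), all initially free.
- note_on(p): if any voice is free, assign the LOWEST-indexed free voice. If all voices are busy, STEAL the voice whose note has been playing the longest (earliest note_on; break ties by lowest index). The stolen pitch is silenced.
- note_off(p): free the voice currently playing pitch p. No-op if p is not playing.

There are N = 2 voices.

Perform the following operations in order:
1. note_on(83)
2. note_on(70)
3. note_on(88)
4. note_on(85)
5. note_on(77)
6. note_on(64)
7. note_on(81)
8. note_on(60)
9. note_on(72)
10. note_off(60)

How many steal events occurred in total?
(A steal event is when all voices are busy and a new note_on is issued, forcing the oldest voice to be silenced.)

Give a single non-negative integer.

Op 1: note_on(83): voice 0 is free -> assigned | voices=[83 -]
Op 2: note_on(70): voice 1 is free -> assigned | voices=[83 70]
Op 3: note_on(88): all voices busy, STEAL voice 0 (pitch 83, oldest) -> assign | voices=[88 70]
Op 4: note_on(85): all voices busy, STEAL voice 1 (pitch 70, oldest) -> assign | voices=[88 85]
Op 5: note_on(77): all voices busy, STEAL voice 0 (pitch 88, oldest) -> assign | voices=[77 85]
Op 6: note_on(64): all voices busy, STEAL voice 1 (pitch 85, oldest) -> assign | voices=[77 64]
Op 7: note_on(81): all voices busy, STEAL voice 0 (pitch 77, oldest) -> assign | voices=[81 64]
Op 8: note_on(60): all voices busy, STEAL voice 1 (pitch 64, oldest) -> assign | voices=[81 60]
Op 9: note_on(72): all voices busy, STEAL voice 0 (pitch 81, oldest) -> assign | voices=[72 60]
Op 10: note_off(60): free voice 1 | voices=[72 -]

Answer: 7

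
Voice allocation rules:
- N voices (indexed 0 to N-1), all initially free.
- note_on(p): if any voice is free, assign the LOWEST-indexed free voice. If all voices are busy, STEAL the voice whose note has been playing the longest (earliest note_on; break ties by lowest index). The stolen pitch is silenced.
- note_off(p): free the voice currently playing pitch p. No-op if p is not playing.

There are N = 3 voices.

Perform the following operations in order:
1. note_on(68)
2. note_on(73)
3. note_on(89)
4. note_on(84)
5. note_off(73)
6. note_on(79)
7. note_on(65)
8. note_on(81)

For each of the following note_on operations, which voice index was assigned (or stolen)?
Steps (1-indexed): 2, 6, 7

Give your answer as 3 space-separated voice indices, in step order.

Answer: 1 1 2

Derivation:
Op 1: note_on(68): voice 0 is free -> assigned | voices=[68 - -]
Op 2: note_on(73): voice 1 is free -> assigned | voices=[68 73 -]
Op 3: note_on(89): voice 2 is free -> assigned | voices=[68 73 89]
Op 4: note_on(84): all voices busy, STEAL voice 0 (pitch 68, oldest) -> assign | voices=[84 73 89]
Op 5: note_off(73): free voice 1 | voices=[84 - 89]
Op 6: note_on(79): voice 1 is free -> assigned | voices=[84 79 89]
Op 7: note_on(65): all voices busy, STEAL voice 2 (pitch 89, oldest) -> assign | voices=[84 79 65]
Op 8: note_on(81): all voices busy, STEAL voice 0 (pitch 84, oldest) -> assign | voices=[81 79 65]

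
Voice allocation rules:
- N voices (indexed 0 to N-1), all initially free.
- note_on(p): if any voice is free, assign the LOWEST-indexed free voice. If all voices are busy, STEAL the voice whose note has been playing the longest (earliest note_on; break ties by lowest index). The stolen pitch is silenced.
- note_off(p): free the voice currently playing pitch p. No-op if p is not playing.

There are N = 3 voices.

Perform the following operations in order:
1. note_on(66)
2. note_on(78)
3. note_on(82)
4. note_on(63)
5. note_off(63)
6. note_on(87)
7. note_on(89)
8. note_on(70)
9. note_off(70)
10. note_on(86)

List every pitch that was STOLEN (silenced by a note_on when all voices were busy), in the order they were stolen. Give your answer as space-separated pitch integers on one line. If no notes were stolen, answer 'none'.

Op 1: note_on(66): voice 0 is free -> assigned | voices=[66 - -]
Op 2: note_on(78): voice 1 is free -> assigned | voices=[66 78 -]
Op 3: note_on(82): voice 2 is free -> assigned | voices=[66 78 82]
Op 4: note_on(63): all voices busy, STEAL voice 0 (pitch 66, oldest) -> assign | voices=[63 78 82]
Op 5: note_off(63): free voice 0 | voices=[- 78 82]
Op 6: note_on(87): voice 0 is free -> assigned | voices=[87 78 82]
Op 7: note_on(89): all voices busy, STEAL voice 1 (pitch 78, oldest) -> assign | voices=[87 89 82]
Op 8: note_on(70): all voices busy, STEAL voice 2 (pitch 82, oldest) -> assign | voices=[87 89 70]
Op 9: note_off(70): free voice 2 | voices=[87 89 -]
Op 10: note_on(86): voice 2 is free -> assigned | voices=[87 89 86]

Answer: 66 78 82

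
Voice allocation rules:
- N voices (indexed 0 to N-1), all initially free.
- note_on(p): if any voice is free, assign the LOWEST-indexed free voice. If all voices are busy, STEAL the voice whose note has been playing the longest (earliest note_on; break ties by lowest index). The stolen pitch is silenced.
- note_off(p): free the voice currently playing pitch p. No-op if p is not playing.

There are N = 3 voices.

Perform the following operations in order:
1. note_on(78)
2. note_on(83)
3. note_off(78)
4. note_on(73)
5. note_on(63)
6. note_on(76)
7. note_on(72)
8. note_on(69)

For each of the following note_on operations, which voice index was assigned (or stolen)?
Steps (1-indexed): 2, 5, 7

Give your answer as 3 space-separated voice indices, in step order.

Answer: 1 2 0

Derivation:
Op 1: note_on(78): voice 0 is free -> assigned | voices=[78 - -]
Op 2: note_on(83): voice 1 is free -> assigned | voices=[78 83 -]
Op 3: note_off(78): free voice 0 | voices=[- 83 -]
Op 4: note_on(73): voice 0 is free -> assigned | voices=[73 83 -]
Op 5: note_on(63): voice 2 is free -> assigned | voices=[73 83 63]
Op 6: note_on(76): all voices busy, STEAL voice 1 (pitch 83, oldest) -> assign | voices=[73 76 63]
Op 7: note_on(72): all voices busy, STEAL voice 0 (pitch 73, oldest) -> assign | voices=[72 76 63]
Op 8: note_on(69): all voices busy, STEAL voice 2 (pitch 63, oldest) -> assign | voices=[72 76 69]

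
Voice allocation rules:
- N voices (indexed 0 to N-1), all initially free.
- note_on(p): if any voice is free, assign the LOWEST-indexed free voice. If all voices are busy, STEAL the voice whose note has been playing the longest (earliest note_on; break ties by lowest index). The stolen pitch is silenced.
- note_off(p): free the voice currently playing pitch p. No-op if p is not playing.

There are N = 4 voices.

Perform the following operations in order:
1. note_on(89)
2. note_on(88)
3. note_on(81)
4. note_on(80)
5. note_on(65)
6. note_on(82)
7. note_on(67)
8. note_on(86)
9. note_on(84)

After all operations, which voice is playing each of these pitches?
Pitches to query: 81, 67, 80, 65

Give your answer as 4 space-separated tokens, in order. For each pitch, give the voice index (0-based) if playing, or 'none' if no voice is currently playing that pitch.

Op 1: note_on(89): voice 0 is free -> assigned | voices=[89 - - -]
Op 2: note_on(88): voice 1 is free -> assigned | voices=[89 88 - -]
Op 3: note_on(81): voice 2 is free -> assigned | voices=[89 88 81 -]
Op 4: note_on(80): voice 3 is free -> assigned | voices=[89 88 81 80]
Op 5: note_on(65): all voices busy, STEAL voice 0 (pitch 89, oldest) -> assign | voices=[65 88 81 80]
Op 6: note_on(82): all voices busy, STEAL voice 1 (pitch 88, oldest) -> assign | voices=[65 82 81 80]
Op 7: note_on(67): all voices busy, STEAL voice 2 (pitch 81, oldest) -> assign | voices=[65 82 67 80]
Op 8: note_on(86): all voices busy, STEAL voice 3 (pitch 80, oldest) -> assign | voices=[65 82 67 86]
Op 9: note_on(84): all voices busy, STEAL voice 0 (pitch 65, oldest) -> assign | voices=[84 82 67 86]

Answer: none 2 none none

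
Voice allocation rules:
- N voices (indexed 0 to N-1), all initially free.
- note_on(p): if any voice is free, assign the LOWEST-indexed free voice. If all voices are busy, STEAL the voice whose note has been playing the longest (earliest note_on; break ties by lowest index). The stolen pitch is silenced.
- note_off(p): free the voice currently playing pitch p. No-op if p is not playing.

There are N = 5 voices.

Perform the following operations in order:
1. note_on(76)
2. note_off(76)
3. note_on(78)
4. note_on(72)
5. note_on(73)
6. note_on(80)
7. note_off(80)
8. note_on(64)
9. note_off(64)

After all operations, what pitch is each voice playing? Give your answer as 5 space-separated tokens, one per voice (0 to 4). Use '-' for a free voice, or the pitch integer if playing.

Op 1: note_on(76): voice 0 is free -> assigned | voices=[76 - - - -]
Op 2: note_off(76): free voice 0 | voices=[- - - - -]
Op 3: note_on(78): voice 0 is free -> assigned | voices=[78 - - - -]
Op 4: note_on(72): voice 1 is free -> assigned | voices=[78 72 - - -]
Op 5: note_on(73): voice 2 is free -> assigned | voices=[78 72 73 - -]
Op 6: note_on(80): voice 3 is free -> assigned | voices=[78 72 73 80 -]
Op 7: note_off(80): free voice 3 | voices=[78 72 73 - -]
Op 8: note_on(64): voice 3 is free -> assigned | voices=[78 72 73 64 -]
Op 9: note_off(64): free voice 3 | voices=[78 72 73 - -]

Answer: 78 72 73 - -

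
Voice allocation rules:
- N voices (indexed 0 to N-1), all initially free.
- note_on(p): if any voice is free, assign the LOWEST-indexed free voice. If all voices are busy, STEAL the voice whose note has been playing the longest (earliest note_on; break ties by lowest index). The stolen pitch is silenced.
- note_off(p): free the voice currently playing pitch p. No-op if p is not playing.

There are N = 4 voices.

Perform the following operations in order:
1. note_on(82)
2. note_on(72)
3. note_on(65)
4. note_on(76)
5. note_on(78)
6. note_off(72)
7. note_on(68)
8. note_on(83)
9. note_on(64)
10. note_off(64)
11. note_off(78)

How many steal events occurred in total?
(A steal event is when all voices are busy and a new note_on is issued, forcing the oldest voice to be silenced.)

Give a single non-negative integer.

Answer: 3

Derivation:
Op 1: note_on(82): voice 0 is free -> assigned | voices=[82 - - -]
Op 2: note_on(72): voice 1 is free -> assigned | voices=[82 72 - -]
Op 3: note_on(65): voice 2 is free -> assigned | voices=[82 72 65 -]
Op 4: note_on(76): voice 3 is free -> assigned | voices=[82 72 65 76]
Op 5: note_on(78): all voices busy, STEAL voice 0 (pitch 82, oldest) -> assign | voices=[78 72 65 76]
Op 6: note_off(72): free voice 1 | voices=[78 - 65 76]
Op 7: note_on(68): voice 1 is free -> assigned | voices=[78 68 65 76]
Op 8: note_on(83): all voices busy, STEAL voice 2 (pitch 65, oldest) -> assign | voices=[78 68 83 76]
Op 9: note_on(64): all voices busy, STEAL voice 3 (pitch 76, oldest) -> assign | voices=[78 68 83 64]
Op 10: note_off(64): free voice 3 | voices=[78 68 83 -]
Op 11: note_off(78): free voice 0 | voices=[- 68 83 -]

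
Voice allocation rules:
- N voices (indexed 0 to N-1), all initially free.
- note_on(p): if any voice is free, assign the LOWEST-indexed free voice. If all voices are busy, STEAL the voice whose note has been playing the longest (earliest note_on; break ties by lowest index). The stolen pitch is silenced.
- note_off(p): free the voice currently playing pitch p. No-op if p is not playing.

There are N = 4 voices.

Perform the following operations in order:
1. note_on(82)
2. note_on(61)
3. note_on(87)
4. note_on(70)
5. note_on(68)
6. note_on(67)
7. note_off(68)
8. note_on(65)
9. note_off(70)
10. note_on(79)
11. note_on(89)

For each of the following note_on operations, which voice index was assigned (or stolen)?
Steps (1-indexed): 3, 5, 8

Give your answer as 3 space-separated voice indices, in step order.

Op 1: note_on(82): voice 0 is free -> assigned | voices=[82 - - -]
Op 2: note_on(61): voice 1 is free -> assigned | voices=[82 61 - -]
Op 3: note_on(87): voice 2 is free -> assigned | voices=[82 61 87 -]
Op 4: note_on(70): voice 3 is free -> assigned | voices=[82 61 87 70]
Op 5: note_on(68): all voices busy, STEAL voice 0 (pitch 82, oldest) -> assign | voices=[68 61 87 70]
Op 6: note_on(67): all voices busy, STEAL voice 1 (pitch 61, oldest) -> assign | voices=[68 67 87 70]
Op 7: note_off(68): free voice 0 | voices=[- 67 87 70]
Op 8: note_on(65): voice 0 is free -> assigned | voices=[65 67 87 70]
Op 9: note_off(70): free voice 3 | voices=[65 67 87 -]
Op 10: note_on(79): voice 3 is free -> assigned | voices=[65 67 87 79]
Op 11: note_on(89): all voices busy, STEAL voice 2 (pitch 87, oldest) -> assign | voices=[65 67 89 79]

Answer: 2 0 0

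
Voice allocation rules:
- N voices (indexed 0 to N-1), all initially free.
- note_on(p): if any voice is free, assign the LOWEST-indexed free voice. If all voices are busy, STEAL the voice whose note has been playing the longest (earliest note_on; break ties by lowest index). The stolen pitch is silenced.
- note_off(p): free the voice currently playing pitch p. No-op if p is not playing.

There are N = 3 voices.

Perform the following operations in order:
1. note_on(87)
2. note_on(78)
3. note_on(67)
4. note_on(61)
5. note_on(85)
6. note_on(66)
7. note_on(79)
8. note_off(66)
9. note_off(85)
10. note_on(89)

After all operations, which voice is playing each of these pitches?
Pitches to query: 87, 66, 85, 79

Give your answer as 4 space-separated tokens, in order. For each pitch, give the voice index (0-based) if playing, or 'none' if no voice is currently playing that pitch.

Answer: none none none 0

Derivation:
Op 1: note_on(87): voice 0 is free -> assigned | voices=[87 - -]
Op 2: note_on(78): voice 1 is free -> assigned | voices=[87 78 -]
Op 3: note_on(67): voice 2 is free -> assigned | voices=[87 78 67]
Op 4: note_on(61): all voices busy, STEAL voice 0 (pitch 87, oldest) -> assign | voices=[61 78 67]
Op 5: note_on(85): all voices busy, STEAL voice 1 (pitch 78, oldest) -> assign | voices=[61 85 67]
Op 6: note_on(66): all voices busy, STEAL voice 2 (pitch 67, oldest) -> assign | voices=[61 85 66]
Op 7: note_on(79): all voices busy, STEAL voice 0 (pitch 61, oldest) -> assign | voices=[79 85 66]
Op 8: note_off(66): free voice 2 | voices=[79 85 -]
Op 9: note_off(85): free voice 1 | voices=[79 - -]
Op 10: note_on(89): voice 1 is free -> assigned | voices=[79 89 -]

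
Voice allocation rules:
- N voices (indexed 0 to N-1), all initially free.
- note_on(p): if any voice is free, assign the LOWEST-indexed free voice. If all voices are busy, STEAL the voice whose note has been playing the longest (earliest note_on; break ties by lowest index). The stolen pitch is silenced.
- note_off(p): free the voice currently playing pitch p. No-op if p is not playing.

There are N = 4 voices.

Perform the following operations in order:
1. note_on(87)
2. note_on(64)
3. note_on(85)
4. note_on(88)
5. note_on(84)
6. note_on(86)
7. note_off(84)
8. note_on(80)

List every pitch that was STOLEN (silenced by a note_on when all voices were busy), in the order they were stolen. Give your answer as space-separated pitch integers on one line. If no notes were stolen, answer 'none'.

Answer: 87 64

Derivation:
Op 1: note_on(87): voice 0 is free -> assigned | voices=[87 - - -]
Op 2: note_on(64): voice 1 is free -> assigned | voices=[87 64 - -]
Op 3: note_on(85): voice 2 is free -> assigned | voices=[87 64 85 -]
Op 4: note_on(88): voice 3 is free -> assigned | voices=[87 64 85 88]
Op 5: note_on(84): all voices busy, STEAL voice 0 (pitch 87, oldest) -> assign | voices=[84 64 85 88]
Op 6: note_on(86): all voices busy, STEAL voice 1 (pitch 64, oldest) -> assign | voices=[84 86 85 88]
Op 7: note_off(84): free voice 0 | voices=[- 86 85 88]
Op 8: note_on(80): voice 0 is free -> assigned | voices=[80 86 85 88]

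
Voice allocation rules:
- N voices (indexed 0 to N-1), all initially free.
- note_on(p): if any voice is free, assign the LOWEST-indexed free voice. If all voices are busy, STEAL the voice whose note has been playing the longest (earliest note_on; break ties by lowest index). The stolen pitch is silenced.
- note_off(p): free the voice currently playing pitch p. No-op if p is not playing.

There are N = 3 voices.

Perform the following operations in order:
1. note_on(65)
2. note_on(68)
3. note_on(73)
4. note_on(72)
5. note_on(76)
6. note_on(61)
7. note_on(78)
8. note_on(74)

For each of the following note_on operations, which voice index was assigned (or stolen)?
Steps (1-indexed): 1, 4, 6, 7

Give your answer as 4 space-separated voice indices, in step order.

Answer: 0 0 2 0

Derivation:
Op 1: note_on(65): voice 0 is free -> assigned | voices=[65 - -]
Op 2: note_on(68): voice 1 is free -> assigned | voices=[65 68 -]
Op 3: note_on(73): voice 2 is free -> assigned | voices=[65 68 73]
Op 4: note_on(72): all voices busy, STEAL voice 0 (pitch 65, oldest) -> assign | voices=[72 68 73]
Op 5: note_on(76): all voices busy, STEAL voice 1 (pitch 68, oldest) -> assign | voices=[72 76 73]
Op 6: note_on(61): all voices busy, STEAL voice 2 (pitch 73, oldest) -> assign | voices=[72 76 61]
Op 7: note_on(78): all voices busy, STEAL voice 0 (pitch 72, oldest) -> assign | voices=[78 76 61]
Op 8: note_on(74): all voices busy, STEAL voice 1 (pitch 76, oldest) -> assign | voices=[78 74 61]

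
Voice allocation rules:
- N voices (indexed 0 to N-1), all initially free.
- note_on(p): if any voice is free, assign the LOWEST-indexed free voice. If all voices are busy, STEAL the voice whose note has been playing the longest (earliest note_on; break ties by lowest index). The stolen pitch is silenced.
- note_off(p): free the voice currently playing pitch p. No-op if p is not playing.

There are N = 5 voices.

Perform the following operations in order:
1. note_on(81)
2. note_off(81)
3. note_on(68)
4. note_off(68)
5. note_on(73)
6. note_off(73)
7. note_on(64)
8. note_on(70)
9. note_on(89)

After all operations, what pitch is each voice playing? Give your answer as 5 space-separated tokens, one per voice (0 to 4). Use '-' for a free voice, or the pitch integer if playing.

Answer: 64 70 89 - -

Derivation:
Op 1: note_on(81): voice 0 is free -> assigned | voices=[81 - - - -]
Op 2: note_off(81): free voice 0 | voices=[- - - - -]
Op 3: note_on(68): voice 0 is free -> assigned | voices=[68 - - - -]
Op 4: note_off(68): free voice 0 | voices=[- - - - -]
Op 5: note_on(73): voice 0 is free -> assigned | voices=[73 - - - -]
Op 6: note_off(73): free voice 0 | voices=[- - - - -]
Op 7: note_on(64): voice 0 is free -> assigned | voices=[64 - - - -]
Op 8: note_on(70): voice 1 is free -> assigned | voices=[64 70 - - -]
Op 9: note_on(89): voice 2 is free -> assigned | voices=[64 70 89 - -]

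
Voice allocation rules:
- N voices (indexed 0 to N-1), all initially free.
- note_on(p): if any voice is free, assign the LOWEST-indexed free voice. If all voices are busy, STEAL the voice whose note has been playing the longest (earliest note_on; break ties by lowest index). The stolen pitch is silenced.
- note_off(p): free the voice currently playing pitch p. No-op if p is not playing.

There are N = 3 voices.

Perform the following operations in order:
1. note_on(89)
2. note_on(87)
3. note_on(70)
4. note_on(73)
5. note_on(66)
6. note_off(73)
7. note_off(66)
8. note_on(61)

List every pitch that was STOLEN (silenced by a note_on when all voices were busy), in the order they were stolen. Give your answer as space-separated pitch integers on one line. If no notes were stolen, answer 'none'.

Op 1: note_on(89): voice 0 is free -> assigned | voices=[89 - -]
Op 2: note_on(87): voice 1 is free -> assigned | voices=[89 87 -]
Op 3: note_on(70): voice 2 is free -> assigned | voices=[89 87 70]
Op 4: note_on(73): all voices busy, STEAL voice 0 (pitch 89, oldest) -> assign | voices=[73 87 70]
Op 5: note_on(66): all voices busy, STEAL voice 1 (pitch 87, oldest) -> assign | voices=[73 66 70]
Op 6: note_off(73): free voice 0 | voices=[- 66 70]
Op 7: note_off(66): free voice 1 | voices=[- - 70]
Op 8: note_on(61): voice 0 is free -> assigned | voices=[61 - 70]

Answer: 89 87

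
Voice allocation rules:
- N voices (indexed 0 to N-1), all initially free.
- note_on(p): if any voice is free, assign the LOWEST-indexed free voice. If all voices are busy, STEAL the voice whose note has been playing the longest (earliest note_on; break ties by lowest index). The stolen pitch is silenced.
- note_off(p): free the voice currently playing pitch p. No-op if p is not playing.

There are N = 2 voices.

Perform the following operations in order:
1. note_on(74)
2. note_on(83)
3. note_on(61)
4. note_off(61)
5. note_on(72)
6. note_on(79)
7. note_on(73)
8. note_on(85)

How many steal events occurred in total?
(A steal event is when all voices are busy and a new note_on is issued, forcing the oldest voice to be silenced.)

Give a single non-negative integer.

Op 1: note_on(74): voice 0 is free -> assigned | voices=[74 -]
Op 2: note_on(83): voice 1 is free -> assigned | voices=[74 83]
Op 3: note_on(61): all voices busy, STEAL voice 0 (pitch 74, oldest) -> assign | voices=[61 83]
Op 4: note_off(61): free voice 0 | voices=[- 83]
Op 5: note_on(72): voice 0 is free -> assigned | voices=[72 83]
Op 6: note_on(79): all voices busy, STEAL voice 1 (pitch 83, oldest) -> assign | voices=[72 79]
Op 7: note_on(73): all voices busy, STEAL voice 0 (pitch 72, oldest) -> assign | voices=[73 79]
Op 8: note_on(85): all voices busy, STEAL voice 1 (pitch 79, oldest) -> assign | voices=[73 85]

Answer: 4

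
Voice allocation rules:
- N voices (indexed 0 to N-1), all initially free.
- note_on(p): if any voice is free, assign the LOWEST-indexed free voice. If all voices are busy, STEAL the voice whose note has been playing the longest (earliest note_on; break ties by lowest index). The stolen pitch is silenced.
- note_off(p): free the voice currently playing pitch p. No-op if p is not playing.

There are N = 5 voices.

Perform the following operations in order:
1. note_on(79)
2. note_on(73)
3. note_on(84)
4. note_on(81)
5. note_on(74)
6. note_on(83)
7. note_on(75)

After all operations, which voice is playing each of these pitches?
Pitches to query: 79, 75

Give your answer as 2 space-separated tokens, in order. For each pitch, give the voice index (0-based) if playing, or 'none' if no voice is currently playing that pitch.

Op 1: note_on(79): voice 0 is free -> assigned | voices=[79 - - - -]
Op 2: note_on(73): voice 1 is free -> assigned | voices=[79 73 - - -]
Op 3: note_on(84): voice 2 is free -> assigned | voices=[79 73 84 - -]
Op 4: note_on(81): voice 3 is free -> assigned | voices=[79 73 84 81 -]
Op 5: note_on(74): voice 4 is free -> assigned | voices=[79 73 84 81 74]
Op 6: note_on(83): all voices busy, STEAL voice 0 (pitch 79, oldest) -> assign | voices=[83 73 84 81 74]
Op 7: note_on(75): all voices busy, STEAL voice 1 (pitch 73, oldest) -> assign | voices=[83 75 84 81 74]

Answer: none 1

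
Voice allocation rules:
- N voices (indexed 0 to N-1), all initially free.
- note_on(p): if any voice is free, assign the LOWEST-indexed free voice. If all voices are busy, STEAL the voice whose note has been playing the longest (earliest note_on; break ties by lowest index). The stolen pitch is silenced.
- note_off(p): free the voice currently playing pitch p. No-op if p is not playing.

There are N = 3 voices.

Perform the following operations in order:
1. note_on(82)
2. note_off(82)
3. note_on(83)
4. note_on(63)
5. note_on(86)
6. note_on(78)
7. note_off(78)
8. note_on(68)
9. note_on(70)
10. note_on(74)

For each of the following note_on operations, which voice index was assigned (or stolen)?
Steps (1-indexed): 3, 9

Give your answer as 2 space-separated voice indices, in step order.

Op 1: note_on(82): voice 0 is free -> assigned | voices=[82 - -]
Op 2: note_off(82): free voice 0 | voices=[- - -]
Op 3: note_on(83): voice 0 is free -> assigned | voices=[83 - -]
Op 4: note_on(63): voice 1 is free -> assigned | voices=[83 63 -]
Op 5: note_on(86): voice 2 is free -> assigned | voices=[83 63 86]
Op 6: note_on(78): all voices busy, STEAL voice 0 (pitch 83, oldest) -> assign | voices=[78 63 86]
Op 7: note_off(78): free voice 0 | voices=[- 63 86]
Op 8: note_on(68): voice 0 is free -> assigned | voices=[68 63 86]
Op 9: note_on(70): all voices busy, STEAL voice 1 (pitch 63, oldest) -> assign | voices=[68 70 86]
Op 10: note_on(74): all voices busy, STEAL voice 2 (pitch 86, oldest) -> assign | voices=[68 70 74]

Answer: 0 1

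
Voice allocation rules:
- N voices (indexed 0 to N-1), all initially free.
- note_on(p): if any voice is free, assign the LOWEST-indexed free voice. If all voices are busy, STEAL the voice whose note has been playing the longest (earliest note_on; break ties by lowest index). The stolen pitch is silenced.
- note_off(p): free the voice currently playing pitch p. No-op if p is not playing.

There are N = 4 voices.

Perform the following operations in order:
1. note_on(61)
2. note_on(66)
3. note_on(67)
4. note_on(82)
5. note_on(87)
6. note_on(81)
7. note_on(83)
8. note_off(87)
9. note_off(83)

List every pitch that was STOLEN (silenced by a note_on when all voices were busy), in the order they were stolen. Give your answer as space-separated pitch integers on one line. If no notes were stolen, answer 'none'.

Op 1: note_on(61): voice 0 is free -> assigned | voices=[61 - - -]
Op 2: note_on(66): voice 1 is free -> assigned | voices=[61 66 - -]
Op 3: note_on(67): voice 2 is free -> assigned | voices=[61 66 67 -]
Op 4: note_on(82): voice 3 is free -> assigned | voices=[61 66 67 82]
Op 5: note_on(87): all voices busy, STEAL voice 0 (pitch 61, oldest) -> assign | voices=[87 66 67 82]
Op 6: note_on(81): all voices busy, STEAL voice 1 (pitch 66, oldest) -> assign | voices=[87 81 67 82]
Op 7: note_on(83): all voices busy, STEAL voice 2 (pitch 67, oldest) -> assign | voices=[87 81 83 82]
Op 8: note_off(87): free voice 0 | voices=[- 81 83 82]
Op 9: note_off(83): free voice 2 | voices=[- 81 - 82]

Answer: 61 66 67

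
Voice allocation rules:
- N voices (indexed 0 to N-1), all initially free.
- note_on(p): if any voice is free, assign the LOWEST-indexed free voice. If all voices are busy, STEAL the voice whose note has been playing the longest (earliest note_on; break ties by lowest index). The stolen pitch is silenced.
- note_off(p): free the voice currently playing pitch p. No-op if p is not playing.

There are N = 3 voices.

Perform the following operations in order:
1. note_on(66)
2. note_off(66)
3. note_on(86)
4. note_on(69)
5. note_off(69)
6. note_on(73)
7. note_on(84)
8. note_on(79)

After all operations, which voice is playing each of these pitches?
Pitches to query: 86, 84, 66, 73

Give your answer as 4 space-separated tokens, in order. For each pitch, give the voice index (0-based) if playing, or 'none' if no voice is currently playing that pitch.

Answer: none 2 none 1

Derivation:
Op 1: note_on(66): voice 0 is free -> assigned | voices=[66 - -]
Op 2: note_off(66): free voice 0 | voices=[- - -]
Op 3: note_on(86): voice 0 is free -> assigned | voices=[86 - -]
Op 4: note_on(69): voice 1 is free -> assigned | voices=[86 69 -]
Op 5: note_off(69): free voice 1 | voices=[86 - -]
Op 6: note_on(73): voice 1 is free -> assigned | voices=[86 73 -]
Op 7: note_on(84): voice 2 is free -> assigned | voices=[86 73 84]
Op 8: note_on(79): all voices busy, STEAL voice 0 (pitch 86, oldest) -> assign | voices=[79 73 84]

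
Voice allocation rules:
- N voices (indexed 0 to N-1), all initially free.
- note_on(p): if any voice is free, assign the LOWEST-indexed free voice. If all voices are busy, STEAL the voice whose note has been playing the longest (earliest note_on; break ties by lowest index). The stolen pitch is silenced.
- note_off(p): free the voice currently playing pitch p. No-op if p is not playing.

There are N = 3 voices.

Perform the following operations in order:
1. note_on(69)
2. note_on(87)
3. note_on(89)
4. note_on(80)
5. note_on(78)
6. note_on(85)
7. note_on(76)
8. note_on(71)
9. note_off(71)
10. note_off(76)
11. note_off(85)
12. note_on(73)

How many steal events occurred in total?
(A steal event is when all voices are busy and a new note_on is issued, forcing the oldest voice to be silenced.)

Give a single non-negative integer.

Op 1: note_on(69): voice 0 is free -> assigned | voices=[69 - -]
Op 2: note_on(87): voice 1 is free -> assigned | voices=[69 87 -]
Op 3: note_on(89): voice 2 is free -> assigned | voices=[69 87 89]
Op 4: note_on(80): all voices busy, STEAL voice 0 (pitch 69, oldest) -> assign | voices=[80 87 89]
Op 5: note_on(78): all voices busy, STEAL voice 1 (pitch 87, oldest) -> assign | voices=[80 78 89]
Op 6: note_on(85): all voices busy, STEAL voice 2 (pitch 89, oldest) -> assign | voices=[80 78 85]
Op 7: note_on(76): all voices busy, STEAL voice 0 (pitch 80, oldest) -> assign | voices=[76 78 85]
Op 8: note_on(71): all voices busy, STEAL voice 1 (pitch 78, oldest) -> assign | voices=[76 71 85]
Op 9: note_off(71): free voice 1 | voices=[76 - 85]
Op 10: note_off(76): free voice 0 | voices=[- - 85]
Op 11: note_off(85): free voice 2 | voices=[- - -]
Op 12: note_on(73): voice 0 is free -> assigned | voices=[73 - -]

Answer: 5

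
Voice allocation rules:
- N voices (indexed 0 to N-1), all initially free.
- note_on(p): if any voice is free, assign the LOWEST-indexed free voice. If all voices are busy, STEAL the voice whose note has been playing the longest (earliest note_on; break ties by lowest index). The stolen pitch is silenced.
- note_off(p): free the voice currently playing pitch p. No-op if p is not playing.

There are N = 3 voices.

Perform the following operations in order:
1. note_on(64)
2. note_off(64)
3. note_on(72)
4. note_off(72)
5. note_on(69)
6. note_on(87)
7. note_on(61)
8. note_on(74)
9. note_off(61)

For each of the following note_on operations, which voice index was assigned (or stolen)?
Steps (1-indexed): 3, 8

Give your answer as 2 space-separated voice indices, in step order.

Answer: 0 0

Derivation:
Op 1: note_on(64): voice 0 is free -> assigned | voices=[64 - -]
Op 2: note_off(64): free voice 0 | voices=[- - -]
Op 3: note_on(72): voice 0 is free -> assigned | voices=[72 - -]
Op 4: note_off(72): free voice 0 | voices=[- - -]
Op 5: note_on(69): voice 0 is free -> assigned | voices=[69 - -]
Op 6: note_on(87): voice 1 is free -> assigned | voices=[69 87 -]
Op 7: note_on(61): voice 2 is free -> assigned | voices=[69 87 61]
Op 8: note_on(74): all voices busy, STEAL voice 0 (pitch 69, oldest) -> assign | voices=[74 87 61]
Op 9: note_off(61): free voice 2 | voices=[74 87 -]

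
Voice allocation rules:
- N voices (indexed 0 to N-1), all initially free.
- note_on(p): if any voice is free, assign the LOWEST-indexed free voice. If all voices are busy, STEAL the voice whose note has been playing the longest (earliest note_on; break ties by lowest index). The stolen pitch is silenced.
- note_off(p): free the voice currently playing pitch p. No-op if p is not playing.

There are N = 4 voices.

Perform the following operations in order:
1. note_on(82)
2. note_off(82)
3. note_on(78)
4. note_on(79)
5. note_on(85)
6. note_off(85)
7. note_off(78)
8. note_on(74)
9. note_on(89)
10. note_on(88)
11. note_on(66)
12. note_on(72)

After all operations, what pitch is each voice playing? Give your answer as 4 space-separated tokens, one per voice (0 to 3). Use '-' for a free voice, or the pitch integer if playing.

Answer: 72 66 89 88

Derivation:
Op 1: note_on(82): voice 0 is free -> assigned | voices=[82 - - -]
Op 2: note_off(82): free voice 0 | voices=[- - - -]
Op 3: note_on(78): voice 0 is free -> assigned | voices=[78 - - -]
Op 4: note_on(79): voice 1 is free -> assigned | voices=[78 79 - -]
Op 5: note_on(85): voice 2 is free -> assigned | voices=[78 79 85 -]
Op 6: note_off(85): free voice 2 | voices=[78 79 - -]
Op 7: note_off(78): free voice 0 | voices=[- 79 - -]
Op 8: note_on(74): voice 0 is free -> assigned | voices=[74 79 - -]
Op 9: note_on(89): voice 2 is free -> assigned | voices=[74 79 89 -]
Op 10: note_on(88): voice 3 is free -> assigned | voices=[74 79 89 88]
Op 11: note_on(66): all voices busy, STEAL voice 1 (pitch 79, oldest) -> assign | voices=[74 66 89 88]
Op 12: note_on(72): all voices busy, STEAL voice 0 (pitch 74, oldest) -> assign | voices=[72 66 89 88]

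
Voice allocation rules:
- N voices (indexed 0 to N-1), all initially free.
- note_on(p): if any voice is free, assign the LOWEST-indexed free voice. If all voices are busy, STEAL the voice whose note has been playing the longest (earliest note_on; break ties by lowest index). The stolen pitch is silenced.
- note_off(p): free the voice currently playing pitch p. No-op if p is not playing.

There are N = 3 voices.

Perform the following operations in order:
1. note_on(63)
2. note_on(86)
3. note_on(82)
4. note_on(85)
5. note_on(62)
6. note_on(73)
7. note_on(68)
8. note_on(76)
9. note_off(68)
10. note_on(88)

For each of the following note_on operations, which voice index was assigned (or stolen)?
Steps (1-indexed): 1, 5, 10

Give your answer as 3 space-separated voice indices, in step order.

Op 1: note_on(63): voice 0 is free -> assigned | voices=[63 - -]
Op 2: note_on(86): voice 1 is free -> assigned | voices=[63 86 -]
Op 3: note_on(82): voice 2 is free -> assigned | voices=[63 86 82]
Op 4: note_on(85): all voices busy, STEAL voice 0 (pitch 63, oldest) -> assign | voices=[85 86 82]
Op 5: note_on(62): all voices busy, STEAL voice 1 (pitch 86, oldest) -> assign | voices=[85 62 82]
Op 6: note_on(73): all voices busy, STEAL voice 2 (pitch 82, oldest) -> assign | voices=[85 62 73]
Op 7: note_on(68): all voices busy, STEAL voice 0 (pitch 85, oldest) -> assign | voices=[68 62 73]
Op 8: note_on(76): all voices busy, STEAL voice 1 (pitch 62, oldest) -> assign | voices=[68 76 73]
Op 9: note_off(68): free voice 0 | voices=[- 76 73]
Op 10: note_on(88): voice 0 is free -> assigned | voices=[88 76 73]

Answer: 0 1 0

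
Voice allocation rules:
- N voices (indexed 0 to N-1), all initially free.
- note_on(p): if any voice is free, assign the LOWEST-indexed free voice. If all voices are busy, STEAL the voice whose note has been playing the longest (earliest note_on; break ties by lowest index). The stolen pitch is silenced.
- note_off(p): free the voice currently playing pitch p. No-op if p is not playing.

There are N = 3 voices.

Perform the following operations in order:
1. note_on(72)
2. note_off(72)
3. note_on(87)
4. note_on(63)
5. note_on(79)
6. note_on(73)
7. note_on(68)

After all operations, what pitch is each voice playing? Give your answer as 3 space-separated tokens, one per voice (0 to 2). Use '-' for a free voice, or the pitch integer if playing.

Answer: 73 68 79

Derivation:
Op 1: note_on(72): voice 0 is free -> assigned | voices=[72 - -]
Op 2: note_off(72): free voice 0 | voices=[- - -]
Op 3: note_on(87): voice 0 is free -> assigned | voices=[87 - -]
Op 4: note_on(63): voice 1 is free -> assigned | voices=[87 63 -]
Op 5: note_on(79): voice 2 is free -> assigned | voices=[87 63 79]
Op 6: note_on(73): all voices busy, STEAL voice 0 (pitch 87, oldest) -> assign | voices=[73 63 79]
Op 7: note_on(68): all voices busy, STEAL voice 1 (pitch 63, oldest) -> assign | voices=[73 68 79]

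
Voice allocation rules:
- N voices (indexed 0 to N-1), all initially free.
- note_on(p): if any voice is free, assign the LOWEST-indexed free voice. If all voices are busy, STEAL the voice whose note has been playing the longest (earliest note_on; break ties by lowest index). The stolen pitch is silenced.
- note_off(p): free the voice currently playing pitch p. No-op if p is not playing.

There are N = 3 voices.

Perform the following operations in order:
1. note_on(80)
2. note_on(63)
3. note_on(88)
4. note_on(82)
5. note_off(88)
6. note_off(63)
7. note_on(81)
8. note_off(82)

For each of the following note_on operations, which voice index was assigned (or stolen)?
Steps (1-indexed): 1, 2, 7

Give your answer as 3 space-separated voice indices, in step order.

Op 1: note_on(80): voice 0 is free -> assigned | voices=[80 - -]
Op 2: note_on(63): voice 1 is free -> assigned | voices=[80 63 -]
Op 3: note_on(88): voice 2 is free -> assigned | voices=[80 63 88]
Op 4: note_on(82): all voices busy, STEAL voice 0 (pitch 80, oldest) -> assign | voices=[82 63 88]
Op 5: note_off(88): free voice 2 | voices=[82 63 -]
Op 6: note_off(63): free voice 1 | voices=[82 - -]
Op 7: note_on(81): voice 1 is free -> assigned | voices=[82 81 -]
Op 8: note_off(82): free voice 0 | voices=[- 81 -]

Answer: 0 1 1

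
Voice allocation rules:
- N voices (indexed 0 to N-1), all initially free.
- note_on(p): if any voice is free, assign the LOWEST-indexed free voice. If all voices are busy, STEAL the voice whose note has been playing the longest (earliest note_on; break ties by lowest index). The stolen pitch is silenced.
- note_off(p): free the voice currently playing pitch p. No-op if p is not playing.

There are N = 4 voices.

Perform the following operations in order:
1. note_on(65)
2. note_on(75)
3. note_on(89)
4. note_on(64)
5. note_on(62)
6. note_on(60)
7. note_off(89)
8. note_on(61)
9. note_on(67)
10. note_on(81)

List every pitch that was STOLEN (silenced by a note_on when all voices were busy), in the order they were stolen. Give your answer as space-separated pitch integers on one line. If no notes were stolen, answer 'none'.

Op 1: note_on(65): voice 0 is free -> assigned | voices=[65 - - -]
Op 2: note_on(75): voice 1 is free -> assigned | voices=[65 75 - -]
Op 3: note_on(89): voice 2 is free -> assigned | voices=[65 75 89 -]
Op 4: note_on(64): voice 3 is free -> assigned | voices=[65 75 89 64]
Op 5: note_on(62): all voices busy, STEAL voice 0 (pitch 65, oldest) -> assign | voices=[62 75 89 64]
Op 6: note_on(60): all voices busy, STEAL voice 1 (pitch 75, oldest) -> assign | voices=[62 60 89 64]
Op 7: note_off(89): free voice 2 | voices=[62 60 - 64]
Op 8: note_on(61): voice 2 is free -> assigned | voices=[62 60 61 64]
Op 9: note_on(67): all voices busy, STEAL voice 3 (pitch 64, oldest) -> assign | voices=[62 60 61 67]
Op 10: note_on(81): all voices busy, STEAL voice 0 (pitch 62, oldest) -> assign | voices=[81 60 61 67]

Answer: 65 75 64 62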